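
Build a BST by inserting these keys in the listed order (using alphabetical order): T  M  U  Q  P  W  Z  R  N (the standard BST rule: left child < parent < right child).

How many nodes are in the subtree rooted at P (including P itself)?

2

T: root
M: left child of T (depth 1)
U: right child of T (depth 1)
Q: right child of M (depth 2)
P: left child of Q (depth 3)
W: right child of U (depth 2)
Z: right child of W (depth 3)
R: right child of Q (depth 3)
N: left child of P (depth 4)

Subtree rooted at P contains: P, N — 2 nodes.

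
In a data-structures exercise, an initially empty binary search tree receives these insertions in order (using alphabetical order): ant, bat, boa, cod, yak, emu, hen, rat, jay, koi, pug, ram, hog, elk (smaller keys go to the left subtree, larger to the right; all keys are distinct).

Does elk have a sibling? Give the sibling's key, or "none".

hen

Resulting structure (node: left, right):
  ant: L=–, R=bat
  bat: L=–, R=boa
  boa: L=–, R=cod
  cod: L=–, R=yak
  yak: L=emu, R=–
  emu: L=elk, R=hen
  hen: L=–, R=rat
  rat: L=jay, R=–
  jay: L=hog, R=koi
  koi: L=–, R=pug
  pug: L=–, R=ram
  ram: L=–, R=–
  hog: L=–, R=–
  elk: L=–, R=–

elk's parent is emu; the other child of emu is hen.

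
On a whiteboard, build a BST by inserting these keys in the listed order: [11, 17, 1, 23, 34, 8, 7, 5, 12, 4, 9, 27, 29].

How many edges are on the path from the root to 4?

5

Insert 11: tree is empty, so 11 becomes the root.
Insert 17: 17 > 11 → go right. Place as right child of 11.
Insert 1: 1 < 11 → go left. Place as left child of 11.
Insert 23: 23 > 11 → go right; 23 > 17 → go right. Place as right child of 17.
Insert 34: 34 > 11 → go right; 34 > 17 → go right; 34 > 23 → go right. Place as right child of 23.
Insert 8: 8 < 11 → go left; 8 > 1 → go right. Place as right child of 1.
Insert 7: 7 < 11 → go left; 7 > 1 → go right; 7 < 8 → go left. Place as left child of 8.
Insert 5: 5 < 11 → go left; 5 > 1 → go right; 5 < 8 → go left; 5 < 7 → go left. Place as left child of 7.
Insert 12: 12 > 11 → go right; 12 < 17 → go left. Place as left child of 17.
Insert 4: 4 < 11 → go left; 4 > 1 → go right; 4 < 8 → go left; 4 < 7 → go left; 4 < 5 → go left. Place as left child of 5.
Insert 9: 9 < 11 → go left; 9 > 1 → go right; 9 > 8 → go right. Place as right child of 8.
Insert 27: 27 > 11 → go right; 27 > 17 → go right; 27 > 23 → go right; 27 < 34 → go left. Place as left child of 34.
Insert 29: 29 > 11 → go right; 29 > 17 → go right; 29 > 23 → go right; 29 < 34 → go left; 29 > 27 → go right. Place as right child of 27.

Path to 4: 11 → 1 → 8 → 7 → 5 → 4, which is 5 edges.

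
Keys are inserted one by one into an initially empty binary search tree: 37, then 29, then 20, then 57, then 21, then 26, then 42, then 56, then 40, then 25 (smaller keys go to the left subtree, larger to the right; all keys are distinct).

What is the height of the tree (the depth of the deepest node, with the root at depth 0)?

37: root
29: left child of 37 (depth 1)
20: left child of 29 (depth 2)
57: right child of 37 (depth 1)
21: right child of 20 (depth 3)
26: right child of 21 (depth 4)
42: left child of 57 (depth 2)
56: right child of 42 (depth 3)
40: left child of 42 (depth 3)
25: left child of 26 (depth 5)

The deepest node is 25 at depth 5.

5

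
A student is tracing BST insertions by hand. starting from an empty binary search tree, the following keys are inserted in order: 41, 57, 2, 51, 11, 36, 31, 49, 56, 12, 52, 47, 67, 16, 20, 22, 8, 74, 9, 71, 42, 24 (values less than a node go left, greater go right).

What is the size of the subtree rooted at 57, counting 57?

10

41: root
57: right child of 41 (depth 1)
2: left child of 41 (depth 1)
51: left child of 57 (depth 2)
11: right child of 2 (depth 2)
36: right child of 11 (depth 3)
31: left child of 36 (depth 4)
49: left child of 51 (depth 3)
56: right child of 51 (depth 3)
12: left child of 31 (depth 5)
52: left child of 56 (depth 4)
47: left child of 49 (depth 4)
67: right child of 57 (depth 2)
16: right child of 12 (depth 6)
20: right child of 16 (depth 7)
22: right child of 20 (depth 8)
8: left child of 11 (depth 3)
74: right child of 67 (depth 3)
9: right child of 8 (depth 4)
71: left child of 74 (depth 4)
42: left child of 47 (depth 5)
24: right child of 22 (depth 9)

Subtree rooted at 57 contains: 57, 51, 49, 47, 42, 56, 52, 67, 74, 71 — 10 nodes.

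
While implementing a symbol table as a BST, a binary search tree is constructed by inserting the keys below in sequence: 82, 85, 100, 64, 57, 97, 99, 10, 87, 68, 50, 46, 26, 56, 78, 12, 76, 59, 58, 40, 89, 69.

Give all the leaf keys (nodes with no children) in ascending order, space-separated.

82: root
85: right child of 82 (depth 1)
100: right child of 85 (depth 2)
64: left child of 82 (depth 1)
57: left child of 64 (depth 2)
97: left child of 100 (depth 3)
99: right child of 97 (depth 4)
10: left child of 57 (depth 3)
87: left child of 97 (depth 4)
68: right child of 64 (depth 2)
50: right child of 10 (depth 4)
46: left child of 50 (depth 5)
26: left child of 46 (depth 6)
56: right child of 50 (depth 5)
78: right child of 68 (depth 3)
12: left child of 26 (depth 7)
76: left child of 78 (depth 4)
59: right child of 57 (depth 3)
58: left child of 59 (depth 4)
40: right child of 26 (depth 7)
89: right child of 87 (depth 5)
69: left child of 76 (depth 5)

12 40 56 58 69 89 99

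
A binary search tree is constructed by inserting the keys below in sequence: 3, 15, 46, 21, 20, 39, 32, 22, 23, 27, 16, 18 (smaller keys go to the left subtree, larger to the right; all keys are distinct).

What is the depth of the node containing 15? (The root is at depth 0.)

1

Insert 3: tree is empty, so 3 becomes the root.
Insert 15: 15 > 3 → go right. Place as right child of 3.
Insert 46: 46 > 3 → go right; 46 > 15 → go right. Place as right child of 15.
Insert 21: 21 > 3 → go right; 21 > 15 → go right; 21 < 46 → go left. Place as left child of 46.
Insert 20: 20 > 3 → go right; 20 > 15 → go right; 20 < 46 → go left; 20 < 21 → go left. Place as left child of 21.
Insert 39: 39 > 3 → go right; 39 > 15 → go right; 39 < 46 → go left; 39 > 21 → go right. Place as right child of 21.
Insert 32: 32 > 3 → go right; 32 > 15 → go right; 32 < 46 → go left; 32 > 21 → go right; 32 < 39 → go left. Place as left child of 39.
Insert 22: 22 > 3 → go right; 22 > 15 → go right; 22 < 46 → go left; 22 > 21 → go right; 22 < 39 → go left; 22 < 32 → go left. Place as left child of 32.
Insert 23: 23 > 3 → go right; 23 > 15 → go right; 23 < 46 → go left; 23 > 21 → go right; 23 < 39 → go left; 23 < 32 → go left; 23 > 22 → go right. Place as right child of 22.
Insert 27: 27 > 3 → go right; 27 > 15 → go right; 27 < 46 → go left; 27 > 21 → go right; 27 < 39 → go left; 27 < 32 → go left; 27 > 22 → go right; 27 > 23 → go right. Place as right child of 23.
Insert 16: 16 > 3 → go right; 16 > 15 → go right; 16 < 46 → go left; 16 < 21 → go left; 16 < 20 → go left. Place as left child of 20.
Insert 18: 18 > 3 → go right; 18 > 15 → go right; 18 < 46 → go left; 18 < 21 → go left; 18 < 20 → go left; 18 > 16 → go right. Place as right child of 16.

Path to 15: 3 → 15, which is 1 edge.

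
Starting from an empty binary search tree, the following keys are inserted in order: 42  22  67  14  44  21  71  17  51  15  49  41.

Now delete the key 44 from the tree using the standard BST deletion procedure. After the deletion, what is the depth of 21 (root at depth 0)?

42: root
22: left child of 42 (depth 1)
67: right child of 42 (depth 1)
14: left child of 22 (depth 2)
44: left child of 67 (depth 2)
21: right child of 14 (depth 3)
71: right child of 67 (depth 2)
17: left child of 21 (depth 4)
51: right child of 44 (depth 3)
15: left child of 17 (depth 5)
49: left child of 51 (depth 4)
41: right child of 22 (depth 2)

Delete 44 (at most one child — splice it out).
After deletion, path to 21: 42 → 22 → 14 → 21.

3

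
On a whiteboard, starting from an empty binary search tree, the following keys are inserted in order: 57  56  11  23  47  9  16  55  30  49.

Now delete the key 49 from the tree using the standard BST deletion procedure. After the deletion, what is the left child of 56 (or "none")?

57: root
56: left child of 57 (depth 1)
11: left child of 56 (depth 2)
23: right child of 11 (depth 3)
47: right child of 23 (depth 4)
9: left child of 11 (depth 3)
16: left child of 23 (depth 4)
55: right child of 47 (depth 5)
30: left child of 47 (depth 5)
49: left child of 55 (depth 6)

Delete 49 (at most one child — splice it out).
After deletion, 56's left child: 11.

11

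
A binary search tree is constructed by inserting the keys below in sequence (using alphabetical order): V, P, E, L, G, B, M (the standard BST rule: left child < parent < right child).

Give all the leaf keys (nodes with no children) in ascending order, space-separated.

V: root
P: left child of V (depth 1)
E: left child of P (depth 2)
L: right child of E (depth 3)
G: left child of L (depth 4)
B: left child of E (depth 3)
M: right child of L (depth 4)

B G M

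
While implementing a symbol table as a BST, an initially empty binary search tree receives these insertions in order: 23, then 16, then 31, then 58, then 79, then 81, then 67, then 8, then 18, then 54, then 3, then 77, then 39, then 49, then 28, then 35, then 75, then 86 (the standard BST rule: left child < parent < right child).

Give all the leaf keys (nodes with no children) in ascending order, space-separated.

23: root
16: left child of 23 (depth 1)
31: right child of 23 (depth 1)
58: right child of 31 (depth 2)
79: right child of 58 (depth 3)
81: right child of 79 (depth 4)
67: left child of 79 (depth 4)
8: left child of 16 (depth 2)
18: right child of 16 (depth 2)
54: left child of 58 (depth 3)
3: left child of 8 (depth 3)
77: right child of 67 (depth 5)
39: left child of 54 (depth 4)
49: right child of 39 (depth 5)
28: left child of 31 (depth 2)
35: left child of 39 (depth 5)
75: left child of 77 (depth 6)
86: right child of 81 (depth 5)

3 18 28 35 49 75 86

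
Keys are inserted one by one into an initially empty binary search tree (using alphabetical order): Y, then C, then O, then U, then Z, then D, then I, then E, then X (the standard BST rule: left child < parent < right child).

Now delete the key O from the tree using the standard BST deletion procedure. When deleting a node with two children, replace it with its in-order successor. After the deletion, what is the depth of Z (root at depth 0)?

1

Resulting structure (node: left, right):
  Y: L=C, R=Z
  C: L=–, R=O
  O: L=D, R=U
  U: L=–, R=X
  Z: L=–, R=–
  D: L=–, R=I
  I: L=E, R=–
  E: L=–, R=–
  X: L=–, R=–

Delete O (two children — replace with in-order successor).
After deletion, path to Z: Y → Z.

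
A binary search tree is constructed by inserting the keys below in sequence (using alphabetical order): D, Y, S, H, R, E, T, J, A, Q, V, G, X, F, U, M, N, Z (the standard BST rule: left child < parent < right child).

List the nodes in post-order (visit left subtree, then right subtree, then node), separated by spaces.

D: root
Y: right child of D (depth 1)
S: left child of Y (depth 2)
H: left child of S (depth 3)
R: right child of H (depth 4)
E: left child of H (depth 4)
T: right child of S (depth 3)
J: left child of R (depth 5)
A: left child of D (depth 1)
Q: right child of J (depth 6)
V: right child of T (depth 4)
G: right child of E (depth 5)
X: right child of V (depth 5)
F: left child of G (depth 6)
U: left child of V (depth 5)
M: left child of Q (depth 7)
N: right child of M (depth 8)
Z: right child of Y (depth 2)

A F G E N M Q J R H U X V T S Z Y D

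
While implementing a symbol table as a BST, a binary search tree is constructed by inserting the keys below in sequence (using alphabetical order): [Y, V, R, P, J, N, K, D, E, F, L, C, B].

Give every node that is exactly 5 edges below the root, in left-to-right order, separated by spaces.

Y: root
V: left child of Y (depth 1)
R: left child of V (depth 2)
P: left child of R (depth 3)
J: left child of P (depth 4)
N: right child of J (depth 5)
K: left child of N (depth 6)
D: left child of J (depth 5)
E: right child of D (depth 6)
F: right child of E (depth 7)
L: right child of K (depth 7)
C: left child of D (depth 6)
B: left child of C (depth 7)

D N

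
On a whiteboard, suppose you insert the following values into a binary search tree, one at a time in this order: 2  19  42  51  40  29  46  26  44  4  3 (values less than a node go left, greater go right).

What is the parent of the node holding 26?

2: root
19: right child of 2 (depth 1)
42: right child of 19 (depth 2)
51: right child of 42 (depth 3)
40: left child of 42 (depth 3)
29: left child of 40 (depth 4)
46: left child of 51 (depth 4)
26: left child of 29 (depth 5)
44: left child of 46 (depth 5)
4: left child of 19 (depth 2)
3: left child of 4 (depth 3)

29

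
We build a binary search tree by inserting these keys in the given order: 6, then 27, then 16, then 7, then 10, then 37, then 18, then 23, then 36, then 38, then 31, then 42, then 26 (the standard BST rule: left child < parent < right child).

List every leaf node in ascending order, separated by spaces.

Resulting structure (node: left, right):
  6: L=–, R=27
  27: L=16, R=37
  16: L=7, R=18
  7: L=–, R=10
  10: L=–, R=–
  37: L=36, R=38
  18: L=–, R=23
  23: L=–, R=26
  36: L=31, R=–
  38: L=–, R=42
  31: L=–, R=–
  42: L=–, R=–
  26: L=–, R=–

10 26 31 42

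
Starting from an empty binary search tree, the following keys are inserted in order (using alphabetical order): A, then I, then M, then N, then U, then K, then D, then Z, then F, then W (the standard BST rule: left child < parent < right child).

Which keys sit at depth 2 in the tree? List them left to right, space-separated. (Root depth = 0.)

D M

A: root
I: right child of A (depth 1)
M: right child of I (depth 2)
N: right child of M (depth 3)
U: right child of N (depth 4)
K: left child of M (depth 3)
D: left child of I (depth 2)
Z: right child of U (depth 5)
F: right child of D (depth 3)
W: left child of Z (depth 6)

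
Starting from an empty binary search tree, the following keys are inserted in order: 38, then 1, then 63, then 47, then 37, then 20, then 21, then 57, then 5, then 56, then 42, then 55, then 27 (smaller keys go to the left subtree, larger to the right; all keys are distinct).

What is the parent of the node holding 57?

Insert 38: tree is empty, so 38 becomes the root.
Insert 1: 1 < 38 → go left. Place as left child of 38.
Insert 63: 63 > 38 → go right. Place as right child of 38.
Insert 47: 47 > 38 → go right; 47 < 63 → go left. Place as left child of 63.
Insert 37: 37 < 38 → go left; 37 > 1 → go right. Place as right child of 1.
Insert 20: 20 < 38 → go left; 20 > 1 → go right; 20 < 37 → go left. Place as left child of 37.
Insert 21: 21 < 38 → go left; 21 > 1 → go right; 21 < 37 → go left; 21 > 20 → go right. Place as right child of 20.
Insert 57: 57 > 38 → go right; 57 < 63 → go left; 57 > 47 → go right. Place as right child of 47.
Insert 5: 5 < 38 → go left; 5 > 1 → go right; 5 < 37 → go left; 5 < 20 → go left. Place as left child of 20.
Insert 56: 56 > 38 → go right; 56 < 63 → go left; 56 > 47 → go right; 56 < 57 → go left. Place as left child of 57.
Insert 42: 42 > 38 → go right; 42 < 63 → go left; 42 < 47 → go left. Place as left child of 47.
Insert 55: 55 > 38 → go right; 55 < 63 → go left; 55 > 47 → go right; 55 < 57 → go left; 55 < 56 → go left. Place as left child of 56.
Insert 27: 27 < 38 → go left; 27 > 1 → go right; 27 < 37 → go left; 27 > 20 → go right; 27 > 21 → go right. Place as right child of 21.

47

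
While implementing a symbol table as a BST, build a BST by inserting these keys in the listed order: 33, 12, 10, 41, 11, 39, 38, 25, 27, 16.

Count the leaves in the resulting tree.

4

Insert 33: tree is empty, so 33 becomes the root.
Insert 12: 12 < 33 → go left. Place as left child of 33.
Insert 10: 10 < 33 → go left; 10 < 12 → go left. Place as left child of 12.
Insert 41: 41 > 33 → go right. Place as right child of 33.
Insert 11: 11 < 33 → go left; 11 < 12 → go left; 11 > 10 → go right. Place as right child of 10.
Insert 39: 39 > 33 → go right; 39 < 41 → go left. Place as left child of 41.
Insert 38: 38 > 33 → go right; 38 < 41 → go left; 38 < 39 → go left. Place as left child of 39.
Insert 25: 25 < 33 → go left; 25 > 12 → go right. Place as right child of 12.
Insert 27: 27 < 33 → go left; 27 > 12 → go right; 27 > 25 → go right. Place as right child of 25.
Insert 16: 16 < 33 → go left; 16 > 12 → go right; 16 < 25 → go left. Place as left child of 25.

Leaves: 11, 16, 27, 38 — 4 in total.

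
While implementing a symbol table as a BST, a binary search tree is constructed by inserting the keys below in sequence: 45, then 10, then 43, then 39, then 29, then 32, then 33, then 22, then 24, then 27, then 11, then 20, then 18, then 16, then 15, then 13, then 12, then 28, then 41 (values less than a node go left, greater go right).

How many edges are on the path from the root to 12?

12

Insert 45: tree is empty, so 45 becomes the root.
Insert 10: 10 < 45 → go left. Place as left child of 45.
Insert 43: 43 < 45 → go left; 43 > 10 → go right. Place as right child of 10.
Insert 39: 39 < 45 → go left; 39 > 10 → go right; 39 < 43 → go left. Place as left child of 43.
Insert 29: 29 < 45 → go left; 29 > 10 → go right; 29 < 43 → go left; 29 < 39 → go left. Place as left child of 39.
Insert 32: 32 < 45 → go left; 32 > 10 → go right; 32 < 43 → go left; 32 < 39 → go left; 32 > 29 → go right. Place as right child of 29.
Insert 33: 33 < 45 → go left; 33 > 10 → go right; 33 < 43 → go left; 33 < 39 → go left; 33 > 29 → go right; 33 > 32 → go right. Place as right child of 32.
Insert 22: 22 < 45 → go left; 22 > 10 → go right; 22 < 43 → go left; 22 < 39 → go left; 22 < 29 → go left. Place as left child of 29.
Insert 24: 24 < 45 → go left; 24 > 10 → go right; 24 < 43 → go left; 24 < 39 → go left; 24 < 29 → go left; 24 > 22 → go right. Place as right child of 22.
Insert 27: 27 < 45 → go left; 27 > 10 → go right; 27 < 43 → go left; 27 < 39 → go left; 27 < 29 → go left; 27 > 22 → go right; 27 > 24 → go right. Place as right child of 24.
Insert 11: 11 < 45 → go left; 11 > 10 → go right; 11 < 43 → go left; 11 < 39 → go left; 11 < 29 → go left; 11 < 22 → go left. Place as left child of 22.
Insert 20: 20 < 45 → go left; 20 > 10 → go right; 20 < 43 → go left; 20 < 39 → go left; 20 < 29 → go left; 20 < 22 → go left; 20 > 11 → go right. Place as right child of 11.
Insert 18: 18 < 45 → go left; 18 > 10 → go right; 18 < 43 → go left; 18 < 39 → go left; 18 < 29 → go left; 18 < 22 → go left; 18 > 11 → go right; 18 < 20 → go left. Place as left child of 20.
Insert 16: 16 < 45 → go left; 16 > 10 → go right; 16 < 43 → go left; 16 < 39 → go left; 16 < 29 → go left; 16 < 22 → go left; 16 > 11 → go right; 16 < 20 → go left; 16 < 18 → go left. Place as left child of 18.
Insert 15: 15 < 45 → go left; 15 > 10 → go right; 15 < 43 → go left; 15 < 39 → go left; 15 < 29 → go left; 15 < 22 → go left; 15 > 11 → go right; 15 < 20 → go left; 15 < 18 → go left; 15 < 16 → go left. Place as left child of 16.
Insert 13: 13 < 45 → go left; 13 > 10 → go right; 13 < 43 → go left; 13 < 39 → go left; 13 < 29 → go left; 13 < 22 → go left; 13 > 11 → go right; 13 < 20 → go left; 13 < 18 → go left; 13 < 16 → go left; 13 < 15 → go left. Place as left child of 15.
Insert 12: 12 < 45 → go left; 12 > 10 → go right; 12 < 43 → go left; 12 < 39 → go left; 12 < 29 → go left; 12 < 22 → go left; 12 > 11 → go right; 12 < 20 → go left; 12 < 18 → go left; 12 < 16 → go left; 12 < 15 → go left; 12 < 13 → go left. Place as left child of 13.
Insert 28: 28 < 45 → go left; 28 > 10 → go right; 28 < 43 → go left; 28 < 39 → go left; 28 < 29 → go left; 28 > 22 → go right; 28 > 24 → go right; 28 > 27 → go right. Place as right child of 27.
Insert 41: 41 < 45 → go left; 41 > 10 → go right; 41 < 43 → go left; 41 > 39 → go right. Place as right child of 39.

Path to 12: 45 → 10 → 43 → 39 → 29 → 22 → 11 → 20 → 18 → 16 → 15 → 13 → 12, which is 12 edges.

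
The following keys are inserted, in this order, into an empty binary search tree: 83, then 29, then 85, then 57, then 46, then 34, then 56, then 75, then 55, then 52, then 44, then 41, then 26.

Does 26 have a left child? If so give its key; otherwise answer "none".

none

83: root
29: left child of 83 (depth 1)
85: right child of 83 (depth 1)
57: right child of 29 (depth 2)
46: left child of 57 (depth 3)
34: left child of 46 (depth 4)
56: right child of 46 (depth 4)
75: right child of 57 (depth 3)
55: left child of 56 (depth 5)
52: left child of 55 (depth 6)
44: right child of 34 (depth 5)
41: left child of 44 (depth 6)
26: left child of 29 (depth 2)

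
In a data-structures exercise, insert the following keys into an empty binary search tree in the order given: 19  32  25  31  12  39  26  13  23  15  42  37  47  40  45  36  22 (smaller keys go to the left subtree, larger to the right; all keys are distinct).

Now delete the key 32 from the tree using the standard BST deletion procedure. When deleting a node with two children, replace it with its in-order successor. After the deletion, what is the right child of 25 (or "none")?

19: root
32: right child of 19 (depth 1)
25: left child of 32 (depth 2)
31: right child of 25 (depth 3)
12: left child of 19 (depth 1)
39: right child of 32 (depth 2)
26: left child of 31 (depth 4)
13: right child of 12 (depth 2)
23: left child of 25 (depth 3)
15: right child of 13 (depth 3)
42: right child of 39 (depth 3)
37: left child of 39 (depth 3)
47: right child of 42 (depth 4)
40: left child of 42 (depth 4)
45: left child of 47 (depth 5)
36: left child of 37 (depth 4)
22: left child of 23 (depth 4)

Delete 32 (two children — replace with in-order successor).
After deletion, 25's right child: 31.

31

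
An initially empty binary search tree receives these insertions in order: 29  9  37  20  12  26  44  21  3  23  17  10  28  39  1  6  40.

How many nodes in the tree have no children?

7

29: root
9: left child of 29 (depth 1)
37: right child of 29 (depth 1)
20: right child of 9 (depth 2)
12: left child of 20 (depth 3)
26: right child of 20 (depth 3)
44: right child of 37 (depth 2)
21: left child of 26 (depth 4)
3: left child of 9 (depth 2)
23: right child of 21 (depth 5)
17: right child of 12 (depth 4)
10: left child of 12 (depth 4)
28: right child of 26 (depth 4)
39: left child of 44 (depth 3)
1: left child of 3 (depth 3)
6: right child of 3 (depth 3)
40: right child of 39 (depth 4)

Leaves: 1, 6, 10, 17, 23, 28, 40 — 7 in total.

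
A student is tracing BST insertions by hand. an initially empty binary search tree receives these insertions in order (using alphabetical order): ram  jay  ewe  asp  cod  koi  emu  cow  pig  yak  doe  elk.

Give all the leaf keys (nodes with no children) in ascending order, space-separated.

elk pig yak

Insert ram: tree is empty, so ram becomes the root.
Insert jay: jay < ram → go left. Place as left child of ram.
Insert ewe: ewe < ram → go left; ewe < jay → go left. Place as left child of jay.
Insert asp: asp < ram → go left; asp < jay → go left; asp < ewe → go left. Place as left child of ewe.
Insert cod: cod < ram → go left; cod < jay → go left; cod < ewe → go left; cod > asp → go right. Place as right child of asp.
Insert koi: koi < ram → go left; koi > jay → go right. Place as right child of jay.
Insert emu: emu < ram → go left; emu < jay → go left; emu < ewe → go left; emu > asp → go right; emu > cod → go right. Place as right child of cod.
Insert cow: cow < ram → go left; cow < jay → go left; cow < ewe → go left; cow > asp → go right; cow > cod → go right; cow < emu → go left. Place as left child of emu.
Insert pig: pig < ram → go left; pig > jay → go right; pig > koi → go right. Place as right child of koi.
Insert yak: yak > ram → go right. Place as right child of ram.
Insert doe: doe < ram → go left; doe < jay → go left; doe < ewe → go left; doe > asp → go right; doe > cod → go right; doe < emu → go left; doe > cow → go right. Place as right child of cow.
Insert elk: elk < ram → go left; elk < jay → go left; elk < ewe → go left; elk > asp → go right; elk > cod → go right; elk < emu → go left; elk > cow → go right; elk > doe → go right. Place as right child of doe.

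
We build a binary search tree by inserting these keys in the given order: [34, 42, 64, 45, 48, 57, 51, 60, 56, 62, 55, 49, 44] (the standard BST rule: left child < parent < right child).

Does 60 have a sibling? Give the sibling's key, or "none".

34: root
42: right child of 34 (depth 1)
64: right child of 42 (depth 2)
45: left child of 64 (depth 3)
48: right child of 45 (depth 4)
57: right child of 48 (depth 5)
51: left child of 57 (depth 6)
60: right child of 57 (depth 6)
56: right child of 51 (depth 7)
62: right child of 60 (depth 7)
55: left child of 56 (depth 8)
49: left child of 51 (depth 7)
44: left child of 45 (depth 4)

60's parent is 57; the other child of 57 is 51.

51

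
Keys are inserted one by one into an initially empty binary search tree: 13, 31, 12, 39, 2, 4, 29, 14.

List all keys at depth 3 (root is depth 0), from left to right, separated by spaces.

4 14

Insert 13: tree is empty, so 13 becomes the root.
Insert 31: 31 > 13 → go right. Place as right child of 13.
Insert 12: 12 < 13 → go left. Place as left child of 13.
Insert 39: 39 > 13 → go right; 39 > 31 → go right. Place as right child of 31.
Insert 2: 2 < 13 → go left; 2 < 12 → go left. Place as left child of 12.
Insert 4: 4 < 13 → go left; 4 < 12 → go left; 4 > 2 → go right. Place as right child of 2.
Insert 29: 29 > 13 → go right; 29 < 31 → go left. Place as left child of 31.
Insert 14: 14 > 13 → go right; 14 < 31 → go left; 14 < 29 → go left. Place as left child of 29.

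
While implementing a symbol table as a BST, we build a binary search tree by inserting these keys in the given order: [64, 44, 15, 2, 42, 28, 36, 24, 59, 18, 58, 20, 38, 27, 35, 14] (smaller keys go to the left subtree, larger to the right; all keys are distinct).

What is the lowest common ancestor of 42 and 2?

15

64: root
44: left child of 64 (depth 1)
15: left child of 44 (depth 2)
2: left child of 15 (depth 3)
42: right child of 15 (depth 3)
28: left child of 42 (depth 4)
36: right child of 28 (depth 5)
24: left child of 28 (depth 5)
59: right child of 44 (depth 2)
18: left child of 24 (depth 6)
58: left child of 59 (depth 3)
20: right child of 18 (depth 7)
38: right child of 36 (depth 6)
27: right child of 24 (depth 6)
35: left child of 36 (depth 6)
14: right child of 2 (depth 4)

Path to 42: 64 → 44 → 15 → 42
Path to 2: 64 → 44 → 15 → 2
The paths share a prefix ending at 15, then split left and right.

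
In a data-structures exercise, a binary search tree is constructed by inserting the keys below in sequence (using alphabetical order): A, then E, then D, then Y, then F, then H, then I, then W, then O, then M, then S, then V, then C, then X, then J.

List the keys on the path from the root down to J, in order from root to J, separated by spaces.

A E Y F H I W O M J

Resulting structure (node: left, right):
  A: L=–, R=E
  E: L=D, R=Y
  D: L=C, R=–
  Y: L=F, R=–
  F: L=–, R=H
  H: L=–, R=I
  I: L=–, R=W
  W: L=O, R=X
  O: L=M, R=S
  M: L=J, R=–
  S: L=–, R=V
  V: L=–, R=–
  C: L=–, R=–
  X: L=–, R=–
  J: L=–, R=–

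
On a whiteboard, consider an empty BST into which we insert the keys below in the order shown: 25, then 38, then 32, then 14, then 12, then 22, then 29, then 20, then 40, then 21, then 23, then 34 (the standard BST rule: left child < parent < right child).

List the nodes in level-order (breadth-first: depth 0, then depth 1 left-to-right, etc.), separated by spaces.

25 14 38 12 22 32 40 20 23 29 34 21

Insert 25: tree is empty, so 25 becomes the root.
Insert 38: 38 > 25 → go right. Place as right child of 25.
Insert 32: 32 > 25 → go right; 32 < 38 → go left. Place as left child of 38.
Insert 14: 14 < 25 → go left. Place as left child of 25.
Insert 12: 12 < 25 → go left; 12 < 14 → go left. Place as left child of 14.
Insert 22: 22 < 25 → go left; 22 > 14 → go right. Place as right child of 14.
Insert 29: 29 > 25 → go right; 29 < 38 → go left; 29 < 32 → go left. Place as left child of 32.
Insert 20: 20 < 25 → go left; 20 > 14 → go right; 20 < 22 → go left. Place as left child of 22.
Insert 40: 40 > 25 → go right; 40 > 38 → go right. Place as right child of 38.
Insert 21: 21 < 25 → go left; 21 > 14 → go right; 21 < 22 → go left; 21 > 20 → go right. Place as right child of 20.
Insert 23: 23 < 25 → go left; 23 > 14 → go right; 23 > 22 → go right. Place as right child of 22.
Insert 34: 34 > 25 → go right; 34 < 38 → go left; 34 > 32 → go right. Place as right child of 32.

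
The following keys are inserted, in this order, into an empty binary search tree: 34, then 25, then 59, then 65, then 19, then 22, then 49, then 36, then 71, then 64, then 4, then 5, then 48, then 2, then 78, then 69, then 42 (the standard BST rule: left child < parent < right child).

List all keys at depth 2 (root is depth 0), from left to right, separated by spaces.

19 49 65

34: root
25: left child of 34 (depth 1)
59: right child of 34 (depth 1)
65: right child of 59 (depth 2)
19: left child of 25 (depth 2)
22: right child of 19 (depth 3)
49: left child of 59 (depth 2)
36: left child of 49 (depth 3)
71: right child of 65 (depth 3)
64: left child of 65 (depth 3)
4: left child of 19 (depth 3)
5: right child of 4 (depth 4)
48: right child of 36 (depth 4)
2: left child of 4 (depth 4)
78: right child of 71 (depth 4)
69: left child of 71 (depth 4)
42: left child of 48 (depth 5)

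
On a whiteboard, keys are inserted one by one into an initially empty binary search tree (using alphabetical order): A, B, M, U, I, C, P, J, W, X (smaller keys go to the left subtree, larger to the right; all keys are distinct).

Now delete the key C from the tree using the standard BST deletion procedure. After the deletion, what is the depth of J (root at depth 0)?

4

Insert A: tree is empty, so A becomes the root.
Insert B: B > A → go right. Place as right child of A.
Insert M: M > A → go right; M > B → go right. Place as right child of B.
Insert U: U > A → go right; U > B → go right; U > M → go right. Place as right child of M.
Insert I: I > A → go right; I > B → go right; I < M → go left. Place as left child of M.
Insert C: C > A → go right; C > B → go right; C < M → go left; C < I → go left. Place as left child of I.
Insert P: P > A → go right; P > B → go right; P > M → go right; P < U → go left. Place as left child of U.
Insert J: J > A → go right; J > B → go right; J < M → go left; J > I → go right. Place as right child of I.
Insert W: W > A → go right; W > B → go right; W > M → go right; W > U → go right. Place as right child of U.
Insert X: X > A → go right; X > B → go right; X > M → go right; X > U → go right; X > W → go right. Place as right child of W.

Delete C (at most one child — splice it out).
After deletion, path to J: A → B → M → I → J.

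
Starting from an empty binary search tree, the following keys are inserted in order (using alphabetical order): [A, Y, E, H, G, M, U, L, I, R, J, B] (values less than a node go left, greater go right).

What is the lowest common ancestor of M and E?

Insert A: tree is empty, so A becomes the root.
Insert Y: Y > A → go right. Place as right child of A.
Insert E: E > A → go right; E < Y → go left. Place as left child of Y.
Insert H: H > A → go right; H < Y → go left; H > E → go right. Place as right child of E.
Insert G: G > A → go right; G < Y → go left; G > E → go right; G < H → go left. Place as left child of H.
Insert M: M > A → go right; M < Y → go left; M > E → go right; M > H → go right. Place as right child of H.
Insert U: U > A → go right; U < Y → go left; U > E → go right; U > H → go right; U > M → go right. Place as right child of M.
Insert L: L > A → go right; L < Y → go left; L > E → go right; L > H → go right; L < M → go left. Place as left child of M.
Insert I: I > A → go right; I < Y → go left; I > E → go right; I > H → go right; I < M → go left; I < L → go left. Place as left child of L.
Insert R: R > A → go right; R < Y → go left; R > E → go right; R > H → go right; R > M → go right; R < U → go left. Place as left child of U.
Insert J: J > A → go right; J < Y → go left; J > E → go right; J > H → go right; J < M → go left; J < L → go left; J > I → go right. Place as right child of I.
Insert B: B > A → go right; B < Y → go left; B < E → go left. Place as left child of E.

Path to M: A → Y → E → H → M
Path to E: A → Y → E
E lies on both paths and is an ancestor of the other node.

E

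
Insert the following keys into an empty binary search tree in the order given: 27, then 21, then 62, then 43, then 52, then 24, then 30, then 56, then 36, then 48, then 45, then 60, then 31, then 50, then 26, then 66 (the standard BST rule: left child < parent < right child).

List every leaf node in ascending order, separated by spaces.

Insert 27: tree is empty, so 27 becomes the root.
Insert 21: 21 < 27 → go left. Place as left child of 27.
Insert 62: 62 > 27 → go right. Place as right child of 27.
Insert 43: 43 > 27 → go right; 43 < 62 → go left. Place as left child of 62.
Insert 52: 52 > 27 → go right; 52 < 62 → go left; 52 > 43 → go right. Place as right child of 43.
Insert 24: 24 < 27 → go left; 24 > 21 → go right. Place as right child of 21.
Insert 30: 30 > 27 → go right; 30 < 62 → go left; 30 < 43 → go left. Place as left child of 43.
Insert 56: 56 > 27 → go right; 56 < 62 → go left; 56 > 43 → go right; 56 > 52 → go right. Place as right child of 52.
Insert 36: 36 > 27 → go right; 36 < 62 → go left; 36 < 43 → go left; 36 > 30 → go right. Place as right child of 30.
Insert 48: 48 > 27 → go right; 48 < 62 → go left; 48 > 43 → go right; 48 < 52 → go left. Place as left child of 52.
Insert 45: 45 > 27 → go right; 45 < 62 → go left; 45 > 43 → go right; 45 < 52 → go left; 45 < 48 → go left. Place as left child of 48.
Insert 60: 60 > 27 → go right; 60 < 62 → go left; 60 > 43 → go right; 60 > 52 → go right; 60 > 56 → go right. Place as right child of 56.
Insert 31: 31 > 27 → go right; 31 < 62 → go left; 31 < 43 → go left; 31 > 30 → go right; 31 < 36 → go left. Place as left child of 36.
Insert 50: 50 > 27 → go right; 50 < 62 → go left; 50 > 43 → go right; 50 < 52 → go left; 50 > 48 → go right. Place as right child of 48.
Insert 26: 26 < 27 → go left; 26 > 21 → go right; 26 > 24 → go right. Place as right child of 24.
Insert 66: 66 > 27 → go right; 66 > 62 → go right. Place as right child of 62.

26 31 45 50 60 66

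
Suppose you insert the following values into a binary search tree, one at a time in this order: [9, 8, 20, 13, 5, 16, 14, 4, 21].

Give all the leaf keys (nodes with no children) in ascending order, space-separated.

Resulting structure (node: left, right):
  9: L=8, R=20
  8: L=5, R=–
  20: L=13, R=21
  13: L=–, R=16
  5: L=4, R=–
  16: L=14, R=–
  14: L=–, R=–
  4: L=–, R=–
  21: L=–, R=–

4 14 21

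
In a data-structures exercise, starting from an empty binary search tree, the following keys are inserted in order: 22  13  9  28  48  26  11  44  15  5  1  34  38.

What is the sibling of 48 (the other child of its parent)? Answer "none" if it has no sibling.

26

Insert 22: tree is empty, so 22 becomes the root.
Insert 13: 13 < 22 → go left. Place as left child of 22.
Insert 9: 9 < 22 → go left; 9 < 13 → go left. Place as left child of 13.
Insert 28: 28 > 22 → go right. Place as right child of 22.
Insert 48: 48 > 22 → go right; 48 > 28 → go right. Place as right child of 28.
Insert 26: 26 > 22 → go right; 26 < 28 → go left. Place as left child of 28.
Insert 11: 11 < 22 → go left; 11 < 13 → go left; 11 > 9 → go right. Place as right child of 9.
Insert 44: 44 > 22 → go right; 44 > 28 → go right; 44 < 48 → go left. Place as left child of 48.
Insert 15: 15 < 22 → go left; 15 > 13 → go right. Place as right child of 13.
Insert 5: 5 < 22 → go left; 5 < 13 → go left; 5 < 9 → go left. Place as left child of 9.
Insert 1: 1 < 22 → go left; 1 < 13 → go left; 1 < 9 → go left; 1 < 5 → go left. Place as left child of 5.
Insert 34: 34 > 22 → go right; 34 > 28 → go right; 34 < 48 → go left; 34 < 44 → go left. Place as left child of 44.
Insert 38: 38 > 22 → go right; 38 > 28 → go right; 38 < 48 → go left; 38 < 44 → go left; 38 > 34 → go right. Place as right child of 34.

48's parent is 28; the other child of 28 is 26.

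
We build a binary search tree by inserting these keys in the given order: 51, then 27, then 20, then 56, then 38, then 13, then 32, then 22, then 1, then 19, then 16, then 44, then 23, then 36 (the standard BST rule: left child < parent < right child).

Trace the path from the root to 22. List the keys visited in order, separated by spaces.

51: root
27: left child of 51 (depth 1)
20: left child of 27 (depth 2)
56: right child of 51 (depth 1)
38: right child of 27 (depth 2)
13: left child of 20 (depth 3)
32: left child of 38 (depth 3)
22: right child of 20 (depth 3)
1: left child of 13 (depth 4)
19: right child of 13 (depth 4)
16: left child of 19 (depth 5)
44: right child of 38 (depth 3)
23: right child of 22 (depth 4)
36: right child of 32 (depth 4)

51 27 20 22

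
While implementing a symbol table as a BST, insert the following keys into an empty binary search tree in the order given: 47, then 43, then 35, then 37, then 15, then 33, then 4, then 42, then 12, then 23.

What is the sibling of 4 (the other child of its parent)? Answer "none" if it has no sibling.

33

47: root
43: left child of 47 (depth 1)
35: left child of 43 (depth 2)
37: right child of 35 (depth 3)
15: left child of 35 (depth 3)
33: right child of 15 (depth 4)
4: left child of 15 (depth 4)
42: right child of 37 (depth 4)
12: right child of 4 (depth 5)
23: left child of 33 (depth 5)

4's parent is 15; the other child of 15 is 33.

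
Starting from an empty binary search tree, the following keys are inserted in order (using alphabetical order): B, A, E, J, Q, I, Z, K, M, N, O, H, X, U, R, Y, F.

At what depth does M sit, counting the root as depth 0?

5

Insert B: tree is empty, so B becomes the root.
Insert A: A < B → go left. Place as left child of B.
Insert E: E > B → go right. Place as right child of B.
Insert J: J > B → go right; J > E → go right. Place as right child of E.
Insert Q: Q > B → go right; Q > E → go right; Q > J → go right. Place as right child of J.
Insert I: I > B → go right; I > E → go right; I < J → go left. Place as left child of J.
Insert Z: Z > B → go right; Z > E → go right; Z > J → go right; Z > Q → go right. Place as right child of Q.
Insert K: K > B → go right; K > E → go right; K > J → go right; K < Q → go left. Place as left child of Q.
Insert M: M > B → go right; M > E → go right; M > J → go right; M < Q → go left; M > K → go right. Place as right child of K.
Insert N: N > B → go right; N > E → go right; N > J → go right; N < Q → go left; N > K → go right; N > M → go right. Place as right child of M.
Insert O: O > B → go right; O > E → go right; O > J → go right; O < Q → go left; O > K → go right; O > M → go right; O > N → go right. Place as right child of N.
Insert H: H > B → go right; H > E → go right; H < J → go left; H < I → go left. Place as left child of I.
Insert X: X > B → go right; X > E → go right; X > J → go right; X > Q → go right; X < Z → go left. Place as left child of Z.
Insert U: U > B → go right; U > E → go right; U > J → go right; U > Q → go right; U < Z → go left; U < X → go left. Place as left child of X.
Insert R: R > B → go right; R > E → go right; R > J → go right; R > Q → go right; R < Z → go left; R < X → go left; R < U → go left. Place as left child of U.
Insert Y: Y > B → go right; Y > E → go right; Y > J → go right; Y > Q → go right; Y < Z → go left; Y > X → go right. Place as right child of X.
Insert F: F > B → go right; F > E → go right; F < J → go left; F < I → go left; F < H → go left. Place as left child of H.

Path to M: B → E → J → Q → K → M, which is 5 edges.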